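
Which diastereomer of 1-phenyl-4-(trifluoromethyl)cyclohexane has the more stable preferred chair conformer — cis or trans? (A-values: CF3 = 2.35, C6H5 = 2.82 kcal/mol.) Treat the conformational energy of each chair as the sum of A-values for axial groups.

At 1,4 positions (parity opposite): cis → (a,e or e,a); trans → (e,e or a,a).
Best chair for cis: E = 2.35 kcal/mol; best chair for trans: E = 0.00 kcal/mol.
The trans isomer is lower by 2.35 kcal/mol.

trans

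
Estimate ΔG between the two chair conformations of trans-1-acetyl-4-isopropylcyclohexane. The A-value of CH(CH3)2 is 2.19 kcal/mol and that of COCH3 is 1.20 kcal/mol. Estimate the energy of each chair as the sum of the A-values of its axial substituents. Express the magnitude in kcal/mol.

C1 and C4 have opposite parity, so for the trans isomer the two substituents are e,e in one chair and a,a in the other.
Chair I (isopropyl axial, acetyl axial): E = 3.39 kcal/mol.
Chair II (isopropyl equatorial, acetyl equatorial): E = 0.00 kcal/mol.
ΔE = 3.39 − 0.00 = 3.39 kcal/mol; chair II is more stable.

3.39 kcal/mol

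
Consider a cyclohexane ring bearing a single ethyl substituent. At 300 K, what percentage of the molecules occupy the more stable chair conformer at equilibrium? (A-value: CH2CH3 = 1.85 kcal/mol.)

95.7%

One chair has the ethyl group axial (E = 1.85 kcal/mol) and the other has it equatorial (E = 0).
ΔG = 1.85 kcal/mol between the two chairs.
K = exp(ΔG/RT) with R = 1.987×10⁻³ kcal mol⁻¹ K⁻¹ and T = 300 K gives K ≈ 22.3.
Fraction in the lower-energy chair = K/(K+1) = 95.7%.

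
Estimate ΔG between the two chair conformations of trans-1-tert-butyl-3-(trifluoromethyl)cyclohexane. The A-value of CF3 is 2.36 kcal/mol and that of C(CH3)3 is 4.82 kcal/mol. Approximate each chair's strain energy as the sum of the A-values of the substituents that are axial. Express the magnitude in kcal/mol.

2.46 kcal/mol

C1 and C3 have the same parity, so for the trans isomer the two substituents are one axial and one equatorial in each chair.
Chair I (trifluoromethyl axial, tert-butyl equatorial): E = 2.36 kcal/mol.
Chair II (trifluoromethyl equatorial, tert-butyl axial): E = 4.82 kcal/mol.
ΔE = 4.82 − 2.36 = 2.46 kcal/mol; chair I is more stable.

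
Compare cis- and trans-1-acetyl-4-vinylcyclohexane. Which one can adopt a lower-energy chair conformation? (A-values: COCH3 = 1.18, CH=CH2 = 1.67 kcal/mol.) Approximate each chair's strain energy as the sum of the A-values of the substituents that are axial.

At 1,4 positions (parity opposite): cis → (a,e or e,a); trans → (e,e or a,a).
Best chair for cis: E = 1.18 kcal/mol; best chair for trans: E = 0.00 kcal/mol.
The trans isomer is lower by 1.18 kcal/mol.

trans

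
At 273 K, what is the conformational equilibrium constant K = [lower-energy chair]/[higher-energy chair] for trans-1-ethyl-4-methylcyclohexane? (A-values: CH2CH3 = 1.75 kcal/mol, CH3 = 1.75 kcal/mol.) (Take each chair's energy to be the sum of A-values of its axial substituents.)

C1 and C4 have opposite parity, so for the trans isomer the two substituents are e,e in one chair and a,a in the other.
Chair I (ethyl axial, methyl axial): E = 3.50 kcal/mol; chair II (ethyl equatorial, methyl equatorial): E = 0.00 kcal/mol.
ΔG = 3.50 kcal/mol between the two chairs.
K = exp(ΔG/RT) with R = 1.987×10⁻³ kcal mol⁻¹ K⁻¹ and T = 273 K gives K ≈ 634.

K ≈ 634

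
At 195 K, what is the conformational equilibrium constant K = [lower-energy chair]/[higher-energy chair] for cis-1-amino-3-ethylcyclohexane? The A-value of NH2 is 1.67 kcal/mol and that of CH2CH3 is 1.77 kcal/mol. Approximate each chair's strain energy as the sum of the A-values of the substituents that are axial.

C1 and C3 have the same parity, so for the cis isomer the two substituents are e,e in one chair and a,a in the other.
Chair I (amino axial, ethyl axial): E = 3.44 kcal/mol; chair II (amino equatorial, ethyl equatorial): E = 0.00 kcal/mol.
ΔG = 3.44 kcal/mol between the two chairs.
K = exp(ΔG/RT) with R = 1.987×10⁻³ kcal mol⁻¹ K⁻¹ and T = 195 K gives K ≈ 7.17e+03.

K ≈ 7174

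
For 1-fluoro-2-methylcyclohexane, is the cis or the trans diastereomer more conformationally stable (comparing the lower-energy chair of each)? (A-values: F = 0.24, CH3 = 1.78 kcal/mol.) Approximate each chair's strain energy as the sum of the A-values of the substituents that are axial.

trans

At 1,2 positions (parity opposite): cis → (a,e or e,a); trans → (e,e or a,a).
Best chair for cis: E = 0.24 kcal/mol; best chair for trans: E = 0.00 kcal/mol.
The trans isomer is lower by 0.24 kcal/mol.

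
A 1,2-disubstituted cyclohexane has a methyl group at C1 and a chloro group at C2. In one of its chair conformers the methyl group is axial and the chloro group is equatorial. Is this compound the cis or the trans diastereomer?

C1 and C2 have opposite parity, so their axial bonds point in opposite directions.
With opposite-parity carbons, two substituents on the same face are one axial and one equatorial; opposite faces give both axial or both equatorial.
Here the groups are axial/equatorial → same face → cis.

cis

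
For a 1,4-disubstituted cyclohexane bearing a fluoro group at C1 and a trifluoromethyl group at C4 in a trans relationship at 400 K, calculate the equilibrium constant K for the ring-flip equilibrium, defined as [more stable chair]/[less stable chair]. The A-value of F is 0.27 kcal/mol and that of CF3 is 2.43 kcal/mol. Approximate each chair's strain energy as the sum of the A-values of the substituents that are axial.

C1 and C4 have opposite parity, so for the trans isomer the two substituents are e,e in one chair and a,a in the other.
Chair I (fluoro axial, trifluoromethyl axial): E = 2.70 kcal/mol; chair II (fluoro equatorial, trifluoromethyl equatorial): E = 0.00 kcal/mol.
ΔG = 2.70 kcal/mol between the two chairs.
K = exp(ΔG/RT) with R = 1.987×10⁻³ kcal mol⁻¹ K⁻¹ and T = 400 K gives K ≈ 29.9.

K ≈ 29.9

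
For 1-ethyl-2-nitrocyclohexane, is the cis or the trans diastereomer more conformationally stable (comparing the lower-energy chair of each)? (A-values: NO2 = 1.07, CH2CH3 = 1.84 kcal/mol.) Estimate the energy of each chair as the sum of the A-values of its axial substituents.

At 1,2 positions (parity opposite): cis → (a,e or e,a); trans → (e,e or a,a).
Best chair for cis: E = 1.07 kcal/mol; best chair for trans: E = 0.00 kcal/mol.
The trans isomer is lower by 1.07 kcal/mol.

trans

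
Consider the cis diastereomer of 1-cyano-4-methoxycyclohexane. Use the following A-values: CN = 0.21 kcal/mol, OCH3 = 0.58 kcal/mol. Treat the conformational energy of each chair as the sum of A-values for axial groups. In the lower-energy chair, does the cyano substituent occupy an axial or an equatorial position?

axial

C1 and C4 have opposite parity, so for the cis isomer the two substituents are one axial and one equatorial in each chair.
Chair I (cyano axial, methoxy equatorial): E = 0.21 kcal/mol.
Chair II (cyano equatorial, methoxy axial): E = 0.58 kcal/mol.
Chair I is the more stable (lower-energy) conformer, and in that chair the cyano group is axial.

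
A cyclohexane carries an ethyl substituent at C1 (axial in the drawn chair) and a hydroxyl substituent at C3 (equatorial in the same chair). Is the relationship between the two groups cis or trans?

trans

C1 and C3 have the same parity, so their axial bonds point in the same direction.
With same-parity carbons, two substituents on the same face are both axial or both equatorial; opposite faces give one of each.
Here the groups are axial/equatorial → opposite face → trans.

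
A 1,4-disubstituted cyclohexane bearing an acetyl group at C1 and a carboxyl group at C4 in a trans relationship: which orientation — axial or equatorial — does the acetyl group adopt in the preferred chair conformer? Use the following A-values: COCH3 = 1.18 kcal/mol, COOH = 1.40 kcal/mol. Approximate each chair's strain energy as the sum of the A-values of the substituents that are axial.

C1 and C4 have opposite parity, so for the trans isomer the two substituents are e,e in one chair and a,a in the other.
Chair I (acetyl axial, carboxyl axial): E = 2.58 kcal/mol.
Chair II (acetyl equatorial, carboxyl equatorial): E = 0.00 kcal/mol.
Chair II is the more stable (lower-energy) conformer, and in that chair the acetyl group is equatorial.

equatorial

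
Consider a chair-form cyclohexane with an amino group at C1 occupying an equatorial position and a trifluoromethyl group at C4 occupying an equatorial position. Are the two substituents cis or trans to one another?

trans

C1 and C4 have opposite parity, so their axial bonds point in opposite directions.
With opposite-parity carbons, two substituents on the same face are one axial and one equatorial; opposite faces give both axial or both equatorial.
Here the groups are equatorial/equatorial → opposite face → trans.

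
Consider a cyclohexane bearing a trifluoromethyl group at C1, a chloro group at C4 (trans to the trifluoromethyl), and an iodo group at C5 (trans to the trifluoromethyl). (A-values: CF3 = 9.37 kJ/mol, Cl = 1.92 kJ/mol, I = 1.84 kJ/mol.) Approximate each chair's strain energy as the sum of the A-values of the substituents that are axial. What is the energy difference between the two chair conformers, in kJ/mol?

Chair I (trifluoromethyl axial, chloro axial, iodo equatorial): E = 11.29 kJ/mol.
Chair II (trifluoromethyl equatorial, chloro equatorial, iodo axial): E = 1.84 kJ/mol.
ΔE = 11.29 − 1.84 = 9.45 kJ/mol; chair II is more stable.

9.45 kJ/mol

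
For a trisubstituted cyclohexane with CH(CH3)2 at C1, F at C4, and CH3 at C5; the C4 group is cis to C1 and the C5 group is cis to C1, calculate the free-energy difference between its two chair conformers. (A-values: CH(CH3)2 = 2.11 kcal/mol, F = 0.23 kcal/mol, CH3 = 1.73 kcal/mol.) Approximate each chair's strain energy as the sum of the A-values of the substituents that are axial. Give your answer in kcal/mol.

3.61 kcal/mol

Chair I (isopropyl axial, fluoro equatorial, methyl axial): E = 3.84 kcal/mol.
Chair II (isopropyl equatorial, fluoro axial, methyl equatorial): E = 0.23 kcal/mol.
ΔE = 3.84 − 0.23 = 3.61 kcal/mol; chair II is more stable.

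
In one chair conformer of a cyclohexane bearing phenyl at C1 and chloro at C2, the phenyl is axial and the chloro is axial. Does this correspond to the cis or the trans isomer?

trans

C1 and C2 have opposite parity, so their axial bonds point in opposite directions.
With opposite-parity carbons, two substituents on the same face are one axial and one equatorial; opposite faces give both axial or both equatorial.
Here the groups are axial/axial → opposite face → trans.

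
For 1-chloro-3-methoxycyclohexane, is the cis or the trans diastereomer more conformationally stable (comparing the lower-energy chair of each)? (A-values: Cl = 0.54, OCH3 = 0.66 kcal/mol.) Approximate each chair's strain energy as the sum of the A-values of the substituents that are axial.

At 1,3 positions (parity same): cis → (e,e or a,a); trans → (a,e or e,a).
Best chair for cis: E = 0.00 kcal/mol; best chair for trans: E = 0.54 kcal/mol.
The cis isomer is lower by 0.54 kcal/mol.

cis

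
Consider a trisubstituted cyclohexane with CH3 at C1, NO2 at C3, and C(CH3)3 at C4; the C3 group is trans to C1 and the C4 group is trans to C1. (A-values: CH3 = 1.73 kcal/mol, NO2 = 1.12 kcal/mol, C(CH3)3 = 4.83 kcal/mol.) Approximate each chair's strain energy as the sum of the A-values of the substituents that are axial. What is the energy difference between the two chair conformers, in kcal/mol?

Chair I (methyl axial, nitro equatorial, tert-butyl axial): E = 6.56 kcal/mol.
Chair II (methyl equatorial, nitro axial, tert-butyl equatorial): E = 1.12 kcal/mol.
ΔE = 6.56 − 1.12 = 5.44 kcal/mol; chair II is more stable.

5.44 kcal/mol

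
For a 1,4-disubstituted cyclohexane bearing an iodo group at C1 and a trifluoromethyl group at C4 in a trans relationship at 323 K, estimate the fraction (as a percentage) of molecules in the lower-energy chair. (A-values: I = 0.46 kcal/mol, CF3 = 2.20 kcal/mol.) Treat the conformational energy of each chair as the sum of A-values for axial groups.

98.4%

C1 and C4 have opposite parity, so for the trans isomer the two substituents are e,e in one chair and a,a in the other.
Chair I (iodo axial, trifluoromethyl axial): E = 2.66 kcal/mol; chair II (iodo equatorial, trifluoromethyl equatorial): E = 0.00 kcal/mol.
ΔG = 2.66 kcal/mol between the two chairs.
K = exp(ΔG/RT) with R = 1.987×10⁻³ kcal mol⁻¹ K⁻¹ and T = 323 K gives K ≈ 63.1.
Fraction in the lower-energy chair = K/(K+1) = 98.4%.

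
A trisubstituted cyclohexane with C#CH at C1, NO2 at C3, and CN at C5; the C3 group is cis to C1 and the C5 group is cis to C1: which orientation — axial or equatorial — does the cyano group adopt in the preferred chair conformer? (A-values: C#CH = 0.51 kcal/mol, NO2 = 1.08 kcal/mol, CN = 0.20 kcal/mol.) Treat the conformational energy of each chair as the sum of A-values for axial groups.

equatorial

Chair I (ethynyl axial, nitro axial, cyano axial): E = 1.79 kcal/mol.
Chair II (ethynyl equatorial, nitro equatorial, cyano equatorial): E = 0.00 kcal/mol.
Chair II is the more stable (lower-energy) conformer, and in that chair the cyano group is equatorial.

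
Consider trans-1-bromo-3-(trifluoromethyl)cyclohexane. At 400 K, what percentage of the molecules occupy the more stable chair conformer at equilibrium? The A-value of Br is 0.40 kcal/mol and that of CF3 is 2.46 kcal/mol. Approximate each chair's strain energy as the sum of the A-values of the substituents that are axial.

C1 and C3 have the same parity, so for the trans isomer the two substituents are one axial and one equatorial in each chair.
Chair I (bromo axial, trifluoromethyl equatorial): E = 0.40 kcal/mol; chair II (bromo equatorial, trifluoromethyl axial): E = 2.46 kcal/mol.
ΔG = 2.06 kcal/mol between the two chairs.
K = exp(ΔG/RT) with R = 1.987×10⁻³ kcal mol⁻¹ K⁻¹ and T = 400 K gives K ≈ 13.4.
Fraction in the lower-energy chair = K/(K+1) = 93.0%.

93.0%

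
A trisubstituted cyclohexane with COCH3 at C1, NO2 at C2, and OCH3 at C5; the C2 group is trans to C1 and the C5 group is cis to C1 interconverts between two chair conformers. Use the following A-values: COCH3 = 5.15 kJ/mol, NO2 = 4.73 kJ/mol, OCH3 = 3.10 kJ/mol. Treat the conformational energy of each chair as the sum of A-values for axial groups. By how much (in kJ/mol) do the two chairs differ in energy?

Chair I (acetyl axial, nitro axial, methoxy axial): E = 12.98 kJ/mol.
Chair II (acetyl equatorial, nitro equatorial, methoxy equatorial): E = 0.00 kJ/mol.
ΔE = 12.98 − 0.00 = 12.98 kJ/mol; chair II is more stable.

12.98 kJ/mol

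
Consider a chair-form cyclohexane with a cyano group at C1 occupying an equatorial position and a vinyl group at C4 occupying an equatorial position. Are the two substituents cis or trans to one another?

C1 and C4 have opposite parity, so their axial bonds point in opposite directions.
With opposite-parity carbons, two substituents on the same face are one axial and one equatorial; opposite faces give both axial or both equatorial.
Here the groups are equatorial/equatorial → opposite face → trans.

trans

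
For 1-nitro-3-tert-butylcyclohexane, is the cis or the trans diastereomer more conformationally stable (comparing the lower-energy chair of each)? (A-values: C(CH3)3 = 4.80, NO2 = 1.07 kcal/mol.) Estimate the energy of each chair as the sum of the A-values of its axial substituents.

cis

At 1,3 positions (parity same): cis → (e,e or a,a); trans → (a,e or e,a).
Best chair for cis: E = 0.00 kcal/mol; best chair for trans: E = 1.07 kcal/mol.
The cis isomer is lower by 1.07 kcal/mol.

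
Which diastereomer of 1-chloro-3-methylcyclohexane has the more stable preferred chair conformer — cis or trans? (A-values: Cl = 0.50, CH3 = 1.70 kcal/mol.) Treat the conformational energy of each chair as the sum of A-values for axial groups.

At 1,3 positions (parity same): cis → (e,e or a,a); trans → (a,e or e,a).
Best chair for cis: E = 0.00 kcal/mol; best chair for trans: E = 0.50 kcal/mol.
The cis isomer is lower by 0.50 kcal/mol.

cis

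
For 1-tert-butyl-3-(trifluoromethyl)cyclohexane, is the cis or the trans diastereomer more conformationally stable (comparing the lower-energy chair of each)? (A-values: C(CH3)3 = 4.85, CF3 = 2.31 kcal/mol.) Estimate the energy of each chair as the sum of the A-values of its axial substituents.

At 1,3 positions (parity same): cis → (e,e or a,a); trans → (a,e or e,a).
Best chair for cis: E = 0.00 kcal/mol; best chair for trans: E = 2.31 kcal/mol.
The cis isomer is lower by 2.31 kcal/mol.

cis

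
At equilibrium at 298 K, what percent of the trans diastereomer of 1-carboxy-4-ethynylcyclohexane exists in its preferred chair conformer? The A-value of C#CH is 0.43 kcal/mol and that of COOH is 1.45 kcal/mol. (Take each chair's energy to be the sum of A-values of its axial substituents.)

C1 and C4 have opposite parity, so for the trans isomer the two substituents are e,e in one chair and a,a in the other.
Chair I (ethynyl axial, carboxyl axial): E = 1.88 kcal/mol; chair II (ethynyl equatorial, carboxyl equatorial): E = 0.00 kcal/mol.
ΔG = 1.88 kcal/mol between the two chairs.
K = exp(ΔG/RT) with R = 1.987×10⁻³ kcal mol⁻¹ K⁻¹ and T = 298 K gives K ≈ 23.9.
Fraction in the lower-energy chair = K/(K+1) = 96.0%.

96.0%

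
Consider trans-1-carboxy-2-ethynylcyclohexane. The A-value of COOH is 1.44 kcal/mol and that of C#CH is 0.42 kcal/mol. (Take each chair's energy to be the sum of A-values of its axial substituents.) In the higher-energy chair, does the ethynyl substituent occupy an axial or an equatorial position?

C1 and C2 have opposite parity, so for the trans isomer the two substituents are e,e in one chair and a,a in the other.
Chair I (carboxyl axial, ethynyl axial): E = 1.86 kcal/mol.
Chair II (carboxyl equatorial, ethynyl equatorial): E = 0.00 kcal/mol.
Chair I is the less stable (higher-energy) conformer, and in that chair the ethynyl group is axial.

axial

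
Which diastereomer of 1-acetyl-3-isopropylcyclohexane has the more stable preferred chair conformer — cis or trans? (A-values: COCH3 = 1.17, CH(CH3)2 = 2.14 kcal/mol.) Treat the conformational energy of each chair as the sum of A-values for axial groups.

cis

At 1,3 positions (parity same): cis → (e,e or a,a); trans → (a,e or e,a).
Best chair for cis: E = 0.00 kcal/mol; best chair for trans: E = 1.17 kcal/mol.
The cis isomer is lower by 1.17 kcal/mol.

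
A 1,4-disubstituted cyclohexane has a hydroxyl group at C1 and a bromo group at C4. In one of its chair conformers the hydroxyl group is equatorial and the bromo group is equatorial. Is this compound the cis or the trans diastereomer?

C1 and C4 have opposite parity, so their axial bonds point in opposite directions.
With opposite-parity carbons, two substituents on the same face are one axial and one equatorial; opposite faces give both axial or both equatorial.
Here the groups are equatorial/equatorial → opposite face → trans.

trans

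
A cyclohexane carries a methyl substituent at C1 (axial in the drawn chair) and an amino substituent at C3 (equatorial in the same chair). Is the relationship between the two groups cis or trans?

trans

C1 and C3 have the same parity, so their axial bonds point in the same direction.
With same-parity carbons, two substituents on the same face are both axial or both equatorial; opposite faces give one of each.
Here the groups are axial/equatorial → opposite face → trans.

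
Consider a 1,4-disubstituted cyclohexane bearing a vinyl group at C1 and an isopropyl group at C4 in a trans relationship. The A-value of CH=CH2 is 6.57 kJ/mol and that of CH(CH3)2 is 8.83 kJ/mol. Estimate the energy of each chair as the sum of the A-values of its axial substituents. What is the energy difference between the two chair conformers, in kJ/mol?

C1 and C4 have opposite parity, so for the trans isomer the two substituents are e,e in one chair and a,a in the other.
Chair I (vinyl axial, isopropyl axial): E = 15.40 kJ/mol.
Chair II (vinyl equatorial, isopropyl equatorial): E = 0.00 kJ/mol.
ΔE = 15.40 − 0.00 = 15.40 kJ/mol; chair II is more stable.

15.40 kJ/mol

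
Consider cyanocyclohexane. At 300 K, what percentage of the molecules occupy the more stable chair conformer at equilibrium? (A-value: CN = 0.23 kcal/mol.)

59.5%

One chair has the cyano group axial (E = 0.23 kcal/mol) and the other has it equatorial (E = 0).
ΔG = 0.23 kcal/mol between the two chairs.
K = exp(ΔG/RT) with R = 1.987×10⁻³ kcal mol⁻¹ K⁻¹ and T = 300 K gives K ≈ 1.47.
Fraction in the lower-energy chair = K/(K+1) = 59.5%.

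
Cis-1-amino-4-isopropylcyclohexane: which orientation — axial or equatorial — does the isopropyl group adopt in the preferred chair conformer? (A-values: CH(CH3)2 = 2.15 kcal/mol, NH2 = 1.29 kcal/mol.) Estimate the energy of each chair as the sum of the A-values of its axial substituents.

equatorial

C1 and C4 have opposite parity, so for the cis isomer the two substituents are one axial and one equatorial in each chair.
Chair I (isopropyl axial, amino equatorial): E = 2.15 kcal/mol.
Chair II (isopropyl equatorial, amino axial): E = 1.29 kcal/mol.
Chair II is the more stable (lower-energy) conformer, and in that chair the isopropyl group is equatorial.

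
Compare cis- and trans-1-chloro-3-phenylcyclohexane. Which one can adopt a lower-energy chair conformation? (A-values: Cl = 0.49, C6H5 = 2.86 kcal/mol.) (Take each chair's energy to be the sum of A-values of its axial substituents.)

At 1,3 positions (parity same): cis → (e,e or a,a); trans → (a,e or e,a).
Best chair for cis: E = 0.00 kcal/mol; best chair for trans: E = 0.49 kcal/mol.
The cis isomer is lower by 0.49 kcal/mol.

cis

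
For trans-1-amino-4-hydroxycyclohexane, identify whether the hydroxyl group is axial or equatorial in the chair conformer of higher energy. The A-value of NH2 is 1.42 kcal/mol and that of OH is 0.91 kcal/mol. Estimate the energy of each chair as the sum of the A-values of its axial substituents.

C1 and C4 have opposite parity, so for the trans isomer the two substituents are e,e in one chair and a,a in the other.
Chair I (amino axial, hydroxyl axial): E = 2.33 kcal/mol.
Chair II (amino equatorial, hydroxyl equatorial): E = 0.00 kcal/mol.
Chair I is the less stable (higher-energy) conformer, and in that chair the hydroxyl group is axial.

axial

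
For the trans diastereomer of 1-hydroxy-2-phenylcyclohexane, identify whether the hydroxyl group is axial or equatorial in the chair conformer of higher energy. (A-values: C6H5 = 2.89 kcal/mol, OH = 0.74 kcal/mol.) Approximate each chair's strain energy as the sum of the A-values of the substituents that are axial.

C1 and C2 have opposite parity, so for the trans isomer the two substituents are e,e in one chair and a,a in the other.
Chair I (phenyl axial, hydroxyl axial): E = 3.63 kcal/mol.
Chair II (phenyl equatorial, hydroxyl equatorial): E = 0.00 kcal/mol.
Chair I is the less stable (higher-energy) conformer, and in that chair the hydroxyl group is axial.

axial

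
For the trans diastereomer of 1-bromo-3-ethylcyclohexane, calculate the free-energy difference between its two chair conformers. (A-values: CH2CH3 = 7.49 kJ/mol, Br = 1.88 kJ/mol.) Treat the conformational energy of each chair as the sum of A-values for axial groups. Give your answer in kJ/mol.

5.61 kJ/mol

C1 and C3 have the same parity, so for the trans isomer the two substituents are one axial and one equatorial in each chair.
Chair I (ethyl axial, bromo equatorial): E = 7.49 kJ/mol.
Chair II (ethyl equatorial, bromo axial): E = 1.88 kJ/mol.
ΔE = 7.49 − 1.88 = 5.61 kJ/mol; chair II is more stable.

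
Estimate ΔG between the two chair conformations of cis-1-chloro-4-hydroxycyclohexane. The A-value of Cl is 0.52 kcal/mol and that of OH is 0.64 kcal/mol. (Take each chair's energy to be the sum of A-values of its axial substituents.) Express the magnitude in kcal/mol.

C1 and C4 have opposite parity, so for the cis isomer the two substituents are one axial and one equatorial in each chair.
Chair I (chloro axial, hydroxyl equatorial): E = 0.52 kcal/mol.
Chair II (chloro equatorial, hydroxyl axial): E = 0.64 kcal/mol.
ΔE = 0.64 − 0.52 = 0.12 kcal/mol; chair I is more stable.

0.12 kcal/mol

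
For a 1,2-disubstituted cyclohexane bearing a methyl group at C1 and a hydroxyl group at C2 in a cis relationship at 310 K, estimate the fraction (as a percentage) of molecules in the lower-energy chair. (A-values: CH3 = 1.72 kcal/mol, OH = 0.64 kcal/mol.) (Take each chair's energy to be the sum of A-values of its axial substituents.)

85.2%

C1 and C2 have opposite parity, so for the cis isomer the two substituents are one axial and one equatorial in each chair.
Chair I (methyl axial, hydroxyl equatorial): E = 1.72 kcal/mol; chair II (methyl equatorial, hydroxyl axial): E = 0.64 kcal/mol.
ΔG = 1.08 kcal/mol between the two chairs.
K = exp(ΔG/RT) with R = 1.987×10⁻³ kcal mol⁻¹ K⁻¹ and T = 310 K gives K ≈ 5.77.
Fraction in the lower-energy chair = K/(K+1) = 85.2%.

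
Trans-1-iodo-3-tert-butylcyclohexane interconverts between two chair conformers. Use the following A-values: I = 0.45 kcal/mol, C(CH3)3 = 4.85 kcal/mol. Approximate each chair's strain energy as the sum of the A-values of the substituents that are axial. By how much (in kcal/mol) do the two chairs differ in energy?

4.40 kcal/mol

C1 and C3 have the same parity, so for the trans isomer the two substituents are one axial and one equatorial in each chair.
Chair I (iodo axial, tert-butyl equatorial): E = 0.45 kcal/mol.
Chair II (iodo equatorial, tert-butyl axial): E = 4.85 kcal/mol.
ΔE = 4.85 − 0.45 = 4.40 kcal/mol; chair I is more stable.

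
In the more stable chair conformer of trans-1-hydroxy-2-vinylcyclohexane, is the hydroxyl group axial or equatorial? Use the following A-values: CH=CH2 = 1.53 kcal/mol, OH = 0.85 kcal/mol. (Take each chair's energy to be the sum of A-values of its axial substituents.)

equatorial

C1 and C2 have opposite parity, so for the trans isomer the two substituents are e,e in one chair and a,a in the other.
Chair I (vinyl axial, hydroxyl axial): E = 2.38 kcal/mol.
Chair II (vinyl equatorial, hydroxyl equatorial): E = 0.00 kcal/mol.
Chair II is the more stable (lower-energy) conformer, and in that chair the hydroxyl group is equatorial.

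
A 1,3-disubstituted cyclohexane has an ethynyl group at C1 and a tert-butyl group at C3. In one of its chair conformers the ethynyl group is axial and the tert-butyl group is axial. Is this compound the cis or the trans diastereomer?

C1 and C3 have the same parity, so their axial bonds point in the same direction.
With same-parity carbons, two substituents on the same face are both axial or both equatorial; opposite faces give one of each.
Here the groups are axial/axial → same face → cis.

cis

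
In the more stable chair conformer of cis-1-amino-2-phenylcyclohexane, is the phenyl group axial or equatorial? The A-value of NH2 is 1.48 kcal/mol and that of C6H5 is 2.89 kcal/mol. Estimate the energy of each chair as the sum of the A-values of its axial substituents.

C1 and C2 have opposite parity, so for the cis isomer the two substituents are one axial and one equatorial in each chair.
Chair I (amino axial, phenyl equatorial): E = 1.48 kcal/mol.
Chair II (amino equatorial, phenyl axial): E = 2.89 kcal/mol.
Chair I is the more stable (lower-energy) conformer, and in that chair the phenyl group is equatorial.

equatorial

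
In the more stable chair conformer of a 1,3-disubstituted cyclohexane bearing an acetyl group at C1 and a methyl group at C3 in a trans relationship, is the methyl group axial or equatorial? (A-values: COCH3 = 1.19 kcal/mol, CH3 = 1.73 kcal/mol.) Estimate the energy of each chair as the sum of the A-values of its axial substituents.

C1 and C3 have the same parity, so for the trans isomer the two substituents are one axial and one equatorial in each chair.
Chair I (acetyl axial, methyl equatorial): E = 1.19 kcal/mol.
Chair II (acetyl equatorial, methyl axial): E = 1.73 kcal/mol.
Chair I is the more stable (lower-energy) conformer, and in that chair the methyl group is equatorial.

equatorial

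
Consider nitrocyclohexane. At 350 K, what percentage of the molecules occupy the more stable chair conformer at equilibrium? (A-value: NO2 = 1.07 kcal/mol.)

82.3%

One chair has the nitro group axial (E = 1.07 kcal/mol) and the other has it equatorial (E = 0).
ΔG = 1.07 kcal/mol between the two chairs.
K = exp(ΔG/RT) with R = 1.987×10⁻³ kcal mol⁻¹ K⁻¹ and T = 350 K gives K ≈ 4.66.
Fraction in the lower-energy chair = K/(K+1) = 82.3%.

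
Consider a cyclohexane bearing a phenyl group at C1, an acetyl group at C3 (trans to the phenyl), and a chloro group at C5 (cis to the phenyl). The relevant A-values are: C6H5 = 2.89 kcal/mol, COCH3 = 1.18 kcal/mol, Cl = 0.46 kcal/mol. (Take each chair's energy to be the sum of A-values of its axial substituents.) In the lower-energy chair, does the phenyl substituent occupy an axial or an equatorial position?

Chair I (phenyl axial, acetyl equatorial, chloro axial): E = 3.35 kcal/mol.
Chair II (phenyl equatorial, acetyl axial, chloro equatorial): E = 1.18 kcal/mol.
Chair II is the more stable (lower-energy) conformer, and in that chair the phenyl group is equatorial.

equatorial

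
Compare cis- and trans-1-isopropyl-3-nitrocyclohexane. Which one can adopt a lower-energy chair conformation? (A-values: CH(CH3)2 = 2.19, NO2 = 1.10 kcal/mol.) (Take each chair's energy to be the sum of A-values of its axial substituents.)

At 1,3 positions (parity same): cis → (e,e or a,a); trans → (a,e or e,a).
Best chair for cis: E = 0.00 kcal/mol; best chair for trans: E = 1.10 kcal/mol.
The cis isomer is lower by 1.10 kcal/mol.

cis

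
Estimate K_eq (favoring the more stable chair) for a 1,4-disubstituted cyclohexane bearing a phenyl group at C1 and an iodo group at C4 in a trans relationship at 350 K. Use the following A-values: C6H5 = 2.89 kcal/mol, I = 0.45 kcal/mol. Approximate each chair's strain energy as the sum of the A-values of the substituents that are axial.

C1 and C4 have opposite parity, so for the trans isomer the two substituents are e,e in one chair and a,a in the other.
Chair I (phenyl axial, iodo axial): E = 3.34 kcal/mol; chair II (phenyl equatorial, iodo equatorial): E = 0.00 kcal/mol.
ΔG = 3.34 kcal/mol between the two chairs.
K = exp(ΔG/RT) with R = 1.987×10⁻³ kcal mol⁻¹ K⁻¹ and T = 350 K gives K ≈ 122.

K ≈ 122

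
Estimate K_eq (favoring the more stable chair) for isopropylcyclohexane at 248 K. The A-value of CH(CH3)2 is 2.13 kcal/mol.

K ≈ 75.4

One chair has the isopropyl group axial (E = 2.13 kcal/mol) and the other has it equatorial (E = 0).
ΔG = 2.13 kcal/mol between the two chairs.
K = exp(ΔG/RT) with R = 1.987×10⁻³ kcal mol⁻¹ K⁻¹ and T = 248 K gives K ≈ 75.4.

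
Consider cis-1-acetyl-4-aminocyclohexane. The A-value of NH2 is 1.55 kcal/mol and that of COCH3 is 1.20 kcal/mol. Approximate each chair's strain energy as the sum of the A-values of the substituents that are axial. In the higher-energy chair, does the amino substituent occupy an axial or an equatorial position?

C1 and C4 have opposite parity, so for the cis isomer the two substituents are one axial and one equatorial in each chair.
Chair I (amino axial, acetyl equatorial): E = 1.55 kcal/mol.
Chair II (amino equatorial, acetyl axial): E = 1.20 kcal/mol.
Chair I is the less stable (higher-energy) conformer, and in that chair the amino group is axial.

axial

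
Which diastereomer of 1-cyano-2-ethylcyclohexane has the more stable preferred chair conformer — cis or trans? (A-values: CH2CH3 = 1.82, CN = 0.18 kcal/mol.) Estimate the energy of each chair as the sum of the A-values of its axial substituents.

trans

At 1,2 positions (parity opposite): cis → (a,e or e,a); trans → (e,e or a,a).
Best chair for cis: E = 0.18 kcal/mol; best chair for trans: E = 0.00 kcal/mol.
The trans isomer is lower by 0.18 kcal/mol.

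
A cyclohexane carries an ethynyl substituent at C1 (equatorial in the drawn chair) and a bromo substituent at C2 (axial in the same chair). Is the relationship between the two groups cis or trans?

C1 and C2 have opposite parity, so their axial bonds point in opposite directions.
With opposite-parity carbons, two substituents on the same face are one axial and one equatorial; opposite faces give both axial or both equatorial.
Here the groups are equatorial/axial → same face → cis.

cis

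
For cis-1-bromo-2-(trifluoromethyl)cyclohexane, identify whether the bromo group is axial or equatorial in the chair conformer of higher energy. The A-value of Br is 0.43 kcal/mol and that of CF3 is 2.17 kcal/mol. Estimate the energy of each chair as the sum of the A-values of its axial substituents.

C1 and C2 have opposite parity, so for the cis isomer the two substituents are one axial and one equatorial in each chair.
Chair I (bromo axial, trifluoromethyl equatorial): E = 0.43 kcal/mol.
Chair II (bromo equatorial, trifluoromethyl axial): E = 2.17 kcal/mol.
Chair II is the less stable (higher-energy) conformer, and in that chair the bromo group is equatorial.

equatorial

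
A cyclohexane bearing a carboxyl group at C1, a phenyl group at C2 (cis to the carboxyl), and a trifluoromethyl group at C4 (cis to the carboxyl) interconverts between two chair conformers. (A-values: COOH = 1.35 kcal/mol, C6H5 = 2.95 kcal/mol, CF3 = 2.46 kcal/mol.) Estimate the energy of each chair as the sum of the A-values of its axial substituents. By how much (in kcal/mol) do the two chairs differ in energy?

Chair I (carboxyl axial, phenyl equatorial, trifluoromethyl equatorial): E = 1.35 kcal/mol.
Chair II (carboxyl equatorial, phenyl axial, trifluoromethyl axial): E = 5.41 kcal/mol.
ΔE = 5.41 − 1.35 = 4.06 kcal/mol; chair I is more stable.

4.06 kcal/mol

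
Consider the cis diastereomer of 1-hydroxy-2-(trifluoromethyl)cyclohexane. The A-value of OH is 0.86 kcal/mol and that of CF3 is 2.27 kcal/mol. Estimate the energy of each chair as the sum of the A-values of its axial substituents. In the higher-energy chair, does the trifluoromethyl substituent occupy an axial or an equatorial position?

C1 and C2 have opposite parity, so for the cis isomer the two substituents are one axial and one equatorial in each chair.
Chair I (hydroxyl axial, trifluoromethyl equatorial): E = 0.86 kcal/mol.
Chair II (hydroxyl equatorial, trifluoromethyl axial): E = 2.27 kcal/mol.
Chair II is the less stable (higher-energy) conformer, and in that chair the trifluoromethyl group is axial.

axial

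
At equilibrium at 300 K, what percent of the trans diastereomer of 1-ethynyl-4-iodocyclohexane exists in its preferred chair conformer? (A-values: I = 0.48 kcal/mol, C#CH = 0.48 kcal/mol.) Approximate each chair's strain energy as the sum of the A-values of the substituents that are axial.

C1 and C4 have opposite parity, so for the trans isomer the two substituents are e,e in one chair and a,a in the other.
Chair I (iodo axial, ethynyl axial): E = 0.96 kcal/mol; chair II (iodo equatorial, ethynyl equatorial): E = 0.00 kcal/mol.
ΔG = 0.96 kcal/mol between the two chairs.
K = exp(ΔG/RT) with R = 1.987×10⁻³ kcal mol⁻¹ K⁻¹ and T = 300 K gives K ≈ 5.01.
Fraction in the lower-energy chair = K/(K+1) = 83.3%.

83.3%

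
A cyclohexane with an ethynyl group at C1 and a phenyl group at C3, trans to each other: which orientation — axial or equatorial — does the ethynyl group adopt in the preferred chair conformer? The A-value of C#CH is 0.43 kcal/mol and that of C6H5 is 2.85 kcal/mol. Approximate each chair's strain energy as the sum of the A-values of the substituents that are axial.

C1 and C3 have the same parity, so for the trans isomer the two substituents are one axial and one equatorial in each chair.
Chair I (ethynyl axial, phenyl equatorial): E = 0.43 kcal/mol.
Chair II (ethynyl equatorial, phenyl axial): E = 2.85 kcal/mol.
Chair I is the more stable (lower-energy) conformer, and in that chair the ethynyl group is axial.

axial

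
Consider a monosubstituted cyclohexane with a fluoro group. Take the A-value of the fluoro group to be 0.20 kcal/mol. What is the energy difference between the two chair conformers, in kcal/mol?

0.20 kcal/mol

A monosubstituted cyclohexane has one chair with the fluoro group axial (E = A = 0.20 kcal/mol) and one with it equatorial (E = 0).
ΔE = 0.20 − 0 = 0.20 kcal/mol.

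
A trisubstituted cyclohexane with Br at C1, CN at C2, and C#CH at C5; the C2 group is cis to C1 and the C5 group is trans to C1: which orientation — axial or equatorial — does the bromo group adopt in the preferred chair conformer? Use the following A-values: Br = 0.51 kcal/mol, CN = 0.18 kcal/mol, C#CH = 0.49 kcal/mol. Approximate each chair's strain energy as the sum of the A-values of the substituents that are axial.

Chair I (bromo axial, cyano equatorial, ethynyl equatorial): E = 0.51 kcal/mol.
Chair II (bromo equatorial, cyano axial, ethynyl axial): E = 0.67 kcal/mol.
Chair I is the more stable (lower-energy) conformer, and in that chair the bromo group is axial.

axial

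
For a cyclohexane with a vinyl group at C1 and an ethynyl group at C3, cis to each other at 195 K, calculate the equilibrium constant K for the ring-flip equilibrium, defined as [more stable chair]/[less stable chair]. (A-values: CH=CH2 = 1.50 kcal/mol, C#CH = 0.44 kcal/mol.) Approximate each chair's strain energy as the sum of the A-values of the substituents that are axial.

C1 and C3 have the same parity, so for the cis isomer the two substituents are e,e in one chair and a,a in the other.
Chair I (vinyl axial, ethynyl axial): E = 1.94 kcal/mol; chair II (vinyl equatorial, ethynyl equatorial): E = 0.00 kcal/mol.
ΔG = 1.94 kcal/mol between the two chairs.
K = exp(ΔG/RT) with R = 1.987×10⁻³ kcal mol⁻¹ K⁻¹ and T = 195 K gives K ≈ 149.

K ≈ 149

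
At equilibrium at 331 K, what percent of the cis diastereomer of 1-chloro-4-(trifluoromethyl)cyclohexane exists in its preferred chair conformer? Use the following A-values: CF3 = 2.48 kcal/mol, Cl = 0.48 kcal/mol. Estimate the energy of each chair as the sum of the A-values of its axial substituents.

C1 and C4 have opposite parity, so for the cis isomer the two substituents are one axial and one equatorial in each chair.
Chair I (trifluoromethyl axial, chloro equatorial): E = 2.48 kcal/mol; chair II (trifluoromethyl equatorial, chloro axial): E = 0.48 kcal/mol.
ΔG = 2.00 kcal/mol between the two chairs.
K = exp(ΔG/RT) with R = 1.987×10⁻³ kcal mol⁻¹ K⁻¹ and T = 331 K gives K ≈ 20.9.
Fraction in the lower-energy chair = K/(K+1) = 95.4%.

95.4%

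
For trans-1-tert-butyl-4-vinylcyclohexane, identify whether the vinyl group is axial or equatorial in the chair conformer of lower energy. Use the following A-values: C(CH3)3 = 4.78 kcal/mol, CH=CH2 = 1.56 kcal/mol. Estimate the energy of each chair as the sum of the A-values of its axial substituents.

equatorial

C1 and C4 have opposite parity, so for the trans isomer the two substituents are e,e in one chair and a,a in the other.
Chair I (tert-butyl axial, vinyl axial): E = 6.34 kcal/mol.
Chair II (tert-butyl equatorial, vinyl equatorial): E = 0.00 kcal/mol.
Chair II is the more stable (lower-energy) conformer, and in that chair the vinyl group is equatorial.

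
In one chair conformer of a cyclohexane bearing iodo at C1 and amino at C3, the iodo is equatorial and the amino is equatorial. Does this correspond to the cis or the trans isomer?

cis

C1 and C3 have the same parity, so their axial bonds point in the same direction.
With same-parity carbons, two substituents on the same face are both axial or both equatorial; opposite faces give one of each.
Here the groups are equatorial/equatorial → same face → cis.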